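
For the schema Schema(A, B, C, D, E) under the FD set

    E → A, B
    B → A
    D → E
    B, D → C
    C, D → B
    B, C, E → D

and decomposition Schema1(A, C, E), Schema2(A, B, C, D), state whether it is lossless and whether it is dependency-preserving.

lossy and not dependency-preserving

Lossless test: (A, C)⁺ = {A, C}, which is a superkey of neither fragment — lossy.
Dependency preservation: the restricted closure of {E} across the fragments never reaches {A, B}, so E → A, B cannot be enforced without a join — not preserved.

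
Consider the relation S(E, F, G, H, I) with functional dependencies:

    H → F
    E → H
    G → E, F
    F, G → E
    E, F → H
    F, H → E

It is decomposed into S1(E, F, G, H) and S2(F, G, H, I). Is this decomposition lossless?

Common attributes: S1 ∩ S2 = {F, G, H}.
Closure of {F, G, H}: G → E, F applies, adding E. So (F, G, H)⁺ = {E, F, G, H}.
This closure contains every attribute of S1, so S1 ∩ S2 → S1. The join is lossless.

Yes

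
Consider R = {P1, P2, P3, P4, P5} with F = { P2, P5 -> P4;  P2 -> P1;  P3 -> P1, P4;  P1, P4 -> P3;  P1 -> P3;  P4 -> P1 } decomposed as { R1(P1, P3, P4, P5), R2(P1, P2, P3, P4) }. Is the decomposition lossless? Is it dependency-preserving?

lossy but dependency-preserving

Lossless test: (P1, P3, P4)⁺ = {P1, P3, P4}, which is a superkey of neither fragment — lossy.
Dependency preservation: P2, P5 → P4 is not contained in any single fragment, but the restricted closure of its left-hand side across the fragments still reaches the right-hand side; the remaining FDs each lie inside some fragment. All dependencies are preserved.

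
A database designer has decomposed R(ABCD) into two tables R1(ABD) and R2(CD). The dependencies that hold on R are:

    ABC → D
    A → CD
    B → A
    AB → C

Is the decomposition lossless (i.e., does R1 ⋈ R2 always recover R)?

Common attributes: R1 ∩ R2 = {D}.
No dependency enlarges {D}, so (D)⁺ = {D}.
The closure contains neither all of R1 = {ABD} nor all of R2 = {CD}, so the common attributes are not a superkey of either fragment. The join is lossy.

No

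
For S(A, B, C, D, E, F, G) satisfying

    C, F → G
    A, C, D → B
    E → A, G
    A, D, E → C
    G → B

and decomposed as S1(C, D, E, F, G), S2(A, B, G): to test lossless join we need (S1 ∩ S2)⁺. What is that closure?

S1 ∩ S2 = {G}.
G → B applies, adding B
Closure: {B, G}.

B, G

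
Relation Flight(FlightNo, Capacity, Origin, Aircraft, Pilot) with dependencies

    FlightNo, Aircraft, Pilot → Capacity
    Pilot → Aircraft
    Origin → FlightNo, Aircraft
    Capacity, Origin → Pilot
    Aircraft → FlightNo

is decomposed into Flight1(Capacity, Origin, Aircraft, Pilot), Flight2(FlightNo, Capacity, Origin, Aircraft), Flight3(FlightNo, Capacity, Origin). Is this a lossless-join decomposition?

Chase test. Columns are FlightNo, Capacity, Origin, Aircraft, Pilot; row i has aⱼ where attribute j ∈ Flighti, else bᵢⱼ.
Initial tableau (one row per fragment):
  row 1: b11 a2 a3 a4 a5
  row 2: a1 a2 a3 a4 b25
  row 3: a1 a2 a3 b34 b35
Rows 1 and 2 agree on Origin; apply Origin→FlightNo, Aircraft and equate their FlightNo, Aircraft entries.
Rows 1 and 3 agree on Origin; apply Origin→FlightNo, Aircraft and equate their FlightNo, Aircraft entries.
Rows 1 and 2 agree on Capacity, Origin; apply Capacity, Origin→Pilot and equate their Pilot entries.
Rows 1 and 3 agree on Capacity, Origin; apply Capacity, Origin→Pilot and equate their Pilot entries.
Row 1 is now all distinguished symbols — the join is lossless.

Yes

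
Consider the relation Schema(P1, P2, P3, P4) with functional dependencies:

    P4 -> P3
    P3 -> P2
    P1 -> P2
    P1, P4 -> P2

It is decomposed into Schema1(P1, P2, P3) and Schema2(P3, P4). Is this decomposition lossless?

No

Common attributes: Schema1 ∩ Schema2 = {P3}.
Closure of {P3}: P3 → P2 applies, adding P2. So (P3)⁺ = {P2, P3}.
The closure contains neither all of Schema1 = {P1, P2, P3} nor all of Schema2 = {P3, P4}, so the common attributes are not a superkey of either fragment. The join is lossy.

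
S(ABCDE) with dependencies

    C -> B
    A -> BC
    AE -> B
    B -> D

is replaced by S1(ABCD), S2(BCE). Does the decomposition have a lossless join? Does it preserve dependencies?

Lossless test: (BC)⁺ = {BCD}, which is a superkey of neither fragment — lossy.
Dependency preservation: AE → B is not contained in any single fragment, but the restricted closure of its left-hand side across the fragments still reaches the right-hand side; the remaining FDs each lie inside some fragment. All dependencies are preserved.

lossy but dependency-preserving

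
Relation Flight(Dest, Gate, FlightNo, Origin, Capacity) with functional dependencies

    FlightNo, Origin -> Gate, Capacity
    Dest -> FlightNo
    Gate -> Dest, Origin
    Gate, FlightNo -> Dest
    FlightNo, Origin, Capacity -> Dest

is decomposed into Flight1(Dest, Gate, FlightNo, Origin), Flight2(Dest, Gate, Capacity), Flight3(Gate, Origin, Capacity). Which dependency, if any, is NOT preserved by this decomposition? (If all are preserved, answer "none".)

none

FlightNo, Origin → Gate, Capacity: restricted closure across fragments reaches Gate, Capacity.
Dest → FlightNo lies within Flight1.
Gate → Dest, Origin lies within Flight1.
Gate, FlightNo → Dest lies within Flight1.
FlightNo, Origin, Capacity → Dest: restricted closure across fragments reaches Dest.
Every dependency is enforceable on the fragments, so the decomposition is dependency-preserving.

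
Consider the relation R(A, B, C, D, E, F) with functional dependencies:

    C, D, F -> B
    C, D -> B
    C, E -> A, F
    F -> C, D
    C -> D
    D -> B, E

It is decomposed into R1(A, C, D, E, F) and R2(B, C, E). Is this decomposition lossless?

Yes

Common attributes: R1 ∩ R2 = {C, E}.
Closure of {C, E}: C, E → A, F applies, adding A, F; F → C, D applies, adding D; D → B, E applies, adding B. So (C, E)⁺ = {A, B, C, D, E, F}.
This closure contains every attribute of R1, so R1 ∩ R2 → R1. The join is lossless.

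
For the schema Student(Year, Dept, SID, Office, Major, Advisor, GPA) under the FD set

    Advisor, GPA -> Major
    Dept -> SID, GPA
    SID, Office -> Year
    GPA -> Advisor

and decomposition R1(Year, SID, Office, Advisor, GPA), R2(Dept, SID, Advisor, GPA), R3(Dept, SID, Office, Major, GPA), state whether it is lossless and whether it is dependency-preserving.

lossless and dependency-preserving

Lossless test (chase): Rows 1 and 2 agree on Advisor, GPA; apply Advisor, GPA→Major and equate their Major entries. Rows 1 and 3 agree on SID, Office; apply SID, Office→Year and equate their Year entries. Rows 1 and 3 agree on GPA; apply GPA→Advisor and equate their Advisor entries. Rows 1 and 3 agree on Advisor, GPA; apply Advisor, GPA→Major and equate their Major entries. Row 3 is now all distinguished symbols — the join is lossless.
Dependency preservation: Advisor, GPA → Major is not contained in any single fragment, but the restricted closure of its left-hand side across the fragments still reaches the right-hand side; the remaining FDs each lie inside some fragment. All dependencies are preserved.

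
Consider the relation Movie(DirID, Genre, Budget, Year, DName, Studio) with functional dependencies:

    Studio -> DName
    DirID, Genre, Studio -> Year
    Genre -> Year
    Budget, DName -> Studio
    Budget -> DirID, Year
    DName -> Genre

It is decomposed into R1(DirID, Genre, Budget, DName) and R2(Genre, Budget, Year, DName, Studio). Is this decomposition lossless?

Common attributes: R1 ∩ R2 = {Genre, Budget, DName}.
Closure of {Genre, Budget, DName}: Genre → Year applies, adding Year; Budget, DName → Studio applies, adding Studio; Budget → DirID, Year applies, adding DirID. So (Genre, Budget, DName)⁺ = {DirID, Genre, Budget, Year, DName, Studio}.
This closure contains every attribute of R1, so R1 ∩ R2 → R1. The join is lossless.

Yes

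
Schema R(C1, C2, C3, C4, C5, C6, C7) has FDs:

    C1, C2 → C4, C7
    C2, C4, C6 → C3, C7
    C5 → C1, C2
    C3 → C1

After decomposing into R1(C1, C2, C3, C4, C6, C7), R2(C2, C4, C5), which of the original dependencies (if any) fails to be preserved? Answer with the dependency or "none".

C5 → C1, C2

Check C5 → C1, C2: no single fragment contains all of {C1, C2, C5}, and the restricted closure of {C5} across the fragments never reaches {C1, C2}.
C1, C2 → C4, C7 is preserved.
C2, C4, C6 → C3, C7 is preserved.
C3 → C1 is preserved.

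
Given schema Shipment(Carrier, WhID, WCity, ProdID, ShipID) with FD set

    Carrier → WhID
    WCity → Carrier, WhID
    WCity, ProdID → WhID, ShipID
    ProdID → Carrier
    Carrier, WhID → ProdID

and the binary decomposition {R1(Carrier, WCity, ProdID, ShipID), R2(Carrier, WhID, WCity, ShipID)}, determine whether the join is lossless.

Common attributes: R1 ∩ R2 = {Carrier, WCity, ShipID}.
Closure of {Carrier, WCity, ShipID}: Carrier → WhID applies, adding WhID; Carrier, WhID → ProdID applies, adding ProdID. So (Carrier, WCity, ShipID)⁺ = {Carrier, WhID, WCity, ProdID, ShipID}.
This closure contains every attribute of R1, so R1 ∩ R2 → R1. The join is lossless.

Yes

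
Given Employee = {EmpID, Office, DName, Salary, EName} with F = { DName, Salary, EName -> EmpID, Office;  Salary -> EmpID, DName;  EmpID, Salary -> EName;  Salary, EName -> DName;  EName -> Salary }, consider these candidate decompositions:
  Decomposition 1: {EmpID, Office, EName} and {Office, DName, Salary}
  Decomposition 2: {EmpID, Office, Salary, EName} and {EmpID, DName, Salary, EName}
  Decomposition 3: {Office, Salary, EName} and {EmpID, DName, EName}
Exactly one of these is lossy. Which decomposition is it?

Decomposition 1: common = {Office}, closure = {Office} → lossy.
Decomposition 2: common = {EmpID, Salary, EName}, closure = {EmpID, Office, DName, Salary, EName} → lossless.
Decomposition 3: common = {EName}, closure = {EmpID, Office, DName, Salary, EName} → lossless.

Decomposition 1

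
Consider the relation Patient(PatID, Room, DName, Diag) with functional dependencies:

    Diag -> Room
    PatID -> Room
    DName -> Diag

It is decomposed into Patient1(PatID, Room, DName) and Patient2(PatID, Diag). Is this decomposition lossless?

No

Common attributes: Patient1 ∩ Patient2 = {PatID}.
Closure of {PatID}: PatID → Room applies, adding Room. So (PatID)⁺ = {PatID, Room}.
The closure contains neither all of Patient1 = {PatID, Room, DName} nor all of Patient2 = {PatID, Diag}, so the common attributes are not a superkey of either fragment. The join is lossy.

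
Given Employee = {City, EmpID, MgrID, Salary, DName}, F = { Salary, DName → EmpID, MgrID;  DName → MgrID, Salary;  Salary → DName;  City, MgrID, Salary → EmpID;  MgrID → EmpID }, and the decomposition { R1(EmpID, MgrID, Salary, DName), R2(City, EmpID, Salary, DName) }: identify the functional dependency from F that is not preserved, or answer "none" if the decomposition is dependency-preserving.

Salary, DName → EmpID, MgrID lies within R1.
DName → MgrID, Salary lies within R1.
Salary → DName lies within R1.
City, MgrID, Salary → EmpID: restricted closure across fragments reaches EmpID.
MgrID → EmpID lies within R1.
Every dependency is enforceable on the fragments, so the decomposition is dependency-preserving.

none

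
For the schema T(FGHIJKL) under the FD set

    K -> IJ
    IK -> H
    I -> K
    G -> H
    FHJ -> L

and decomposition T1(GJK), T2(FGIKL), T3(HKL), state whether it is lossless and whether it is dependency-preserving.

lossless but not dependency-preserving

Lossless test (chase): Rows 1 and 2 agree on K; apply K→IJ and equate their IJ entries. Rows 1 and 3 agree on K; apply K→IJ and equate their IJ entries. Rows 1 and 2 agree on IK; apply IK→H and equate their H entries. Rows 1 and 3 agree on IK; apply IK→H and equate their H entries. Row 2 is now all distinguished symbols — the join is lossless.
Dependency preservation: the restricted closure of {G} across the fragments never reaches {H}, so G → H cannot be enforced without a join — not preserved.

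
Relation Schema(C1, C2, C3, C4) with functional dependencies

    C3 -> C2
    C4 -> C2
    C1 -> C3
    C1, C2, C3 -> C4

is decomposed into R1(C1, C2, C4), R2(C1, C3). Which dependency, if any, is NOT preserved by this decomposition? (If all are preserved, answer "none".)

C3 -> C2

Check C3 → C2: no single fragment contains all of {C2, C3}, and the restricted closure of {C3} across the fragments never reaches {C2}.
C4 → C2 is preserved.
C1 → C3 is preserved.
C1, C2, C3 → C4 is preserved.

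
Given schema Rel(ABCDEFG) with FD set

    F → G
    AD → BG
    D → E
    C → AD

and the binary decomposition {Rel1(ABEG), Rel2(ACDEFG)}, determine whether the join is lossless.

Common attributes: Rel1 ∩ Rel2 = {AEG}.
No dependency enlarges {AEG}, so (AEG)⁺ = {AEG}.
The closure contains neither all of Rel1 = {ABEG} nor all of Rel2 = {ACDEFG}, so the common attributes are not a superkey of either fragment. The join is lossy.

No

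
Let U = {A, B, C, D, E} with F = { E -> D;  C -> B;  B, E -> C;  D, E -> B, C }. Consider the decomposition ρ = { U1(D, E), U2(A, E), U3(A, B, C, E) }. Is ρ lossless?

Chase test. Columns are A, B, C, D, E; row i has aⱼ where attribute j ∈ Ui, else bᵢⱼ.
Initial tableau (one row per fragment):
  row 1: b11 b12 b13 a4 a5
  row 2: a1 b22 b23 b24 a5
  row 3: a1 a2 a3 b34 a5
Rows 1 and 2 agree on E; apply E→D and equate their D entries.
Rows 1 and 3 agree on E; apply E→D and equate their D entries.
Rows 1 and 2 agree on D, E; apply D, E→B, C and equate their B, C entries.
Rows 1 and 3 agree on D, E; apply D, E→B, C and equate their B, C entries.
Row 2 is now all distinguished symbols — the join is lossless.

Yes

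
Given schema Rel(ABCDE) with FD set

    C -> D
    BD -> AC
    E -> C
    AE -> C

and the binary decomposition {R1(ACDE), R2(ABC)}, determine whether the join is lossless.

No

Common attributes: R1 ∩ R2 = {AC}.
Closure of {AC}: C → D applies, adding D. So (AC)⁺ = {ACD}.
The closure contains neither all of R1 = {ACDE} nor all of R2 = {ABC}, so the common attributes are not a superkey of either fragment. The join is lossy.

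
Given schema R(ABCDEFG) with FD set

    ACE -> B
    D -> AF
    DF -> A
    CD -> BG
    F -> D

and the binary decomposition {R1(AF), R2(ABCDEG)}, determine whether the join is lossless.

No

Common attributes: R1 ∩ R2 = {A}.
No dependency enlarges {A}, so (A)⁺ = {A}.
The closure contains neither all of R1 = {AF} nor all of R2 = {ABCDEG}, so the common attributes are not a superkey of either fragment. The join is lossy.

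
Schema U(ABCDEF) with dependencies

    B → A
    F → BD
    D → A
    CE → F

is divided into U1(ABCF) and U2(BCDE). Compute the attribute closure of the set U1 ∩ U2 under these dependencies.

ABC

U1 ∩ U2 = {BC}.
B → A applies, adding A
Closure: {ABC}.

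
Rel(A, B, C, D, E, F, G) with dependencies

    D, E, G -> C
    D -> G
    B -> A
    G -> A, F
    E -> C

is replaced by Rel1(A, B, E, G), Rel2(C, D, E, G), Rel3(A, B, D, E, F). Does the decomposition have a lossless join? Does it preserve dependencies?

lossless but not dependency-preserving

Lossless test (chase): Rows 2 and 3 agree on D; apply D→G and equate their G entries. Rows 1 and 2 agree on G; apply G→A, F and equate their A, F entries. Rows 1 and 3 agree on G; apply G→A, F and equate their A, F entries. Rows 1 and 2 agree on E; apply E→C and equate their C entries. Rows 1 and 3 agree on E; apply E→C and equate their C entries. Row 3 is now all distinguished symbols — the join is lossless.
Dependency preservation: the restricted closure of {G} across the fragments never reaches {A, F}, so G → A, F cannot be enforced without a join — not preserved.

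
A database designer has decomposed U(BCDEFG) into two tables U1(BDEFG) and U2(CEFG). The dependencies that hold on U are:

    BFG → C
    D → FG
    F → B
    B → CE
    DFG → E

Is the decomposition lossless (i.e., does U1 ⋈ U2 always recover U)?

Common attributes: U1 ∩ U2 = {EFG}.
Closure of {EFG}: F → B applies, adding B; B → CE applies, adding C. So (EFG)⁺ = {BCEFG}.
This closure contains every attribute of U2, so U1 ∩ U2 → U2. The join is lossless.

Yes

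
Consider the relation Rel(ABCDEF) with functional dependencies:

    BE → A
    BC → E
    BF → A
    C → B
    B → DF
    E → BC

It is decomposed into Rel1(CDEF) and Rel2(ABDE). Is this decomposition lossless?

Common attributes: Rel1 ∩ Rel2 = {DE}.
Closure of {DE}: E → BC applies, adding BC; BE → A applies, adding A; B → DF applies, adding F. So (DE)⁺ = {ABCDEF}.
This closure contains every attribute of Rel1, so Rel1 ∩ Rel2 → Rel1. The join is lossless.

Yes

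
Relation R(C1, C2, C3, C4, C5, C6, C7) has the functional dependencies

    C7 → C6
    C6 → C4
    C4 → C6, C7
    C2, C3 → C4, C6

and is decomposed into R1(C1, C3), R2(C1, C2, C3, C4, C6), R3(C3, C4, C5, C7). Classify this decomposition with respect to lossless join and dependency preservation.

lossy but dependency-preserving

Lossless test (chase): Rows 2 and 3 agree on C4; apply C4→C6, C7 and equate their C6, C7 entries. No row becomes fully distinguished — the join is lossy.
Dependency preservation: C7 → C6; C4 → C6, C7 are not contained in any single fragment, but the restricted closure of each left-hand side across the fragments still reaches the right-hand side; the remaining FDs each lie inside some fragment. All dependencies are preserved.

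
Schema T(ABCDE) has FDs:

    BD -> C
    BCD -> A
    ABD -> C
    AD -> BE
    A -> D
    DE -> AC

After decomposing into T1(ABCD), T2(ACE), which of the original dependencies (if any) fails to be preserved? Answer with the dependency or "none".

Check DE → AC: no single fragment contains all of {ACDE}, and the restricted closure of {DE} across the fragments never reaches {AC}.
BD → C is preserved.
BCD → A is preserved.
ABD → C is preserved.
AD → BE is preserved.
A → D is preserved.

DE -> AC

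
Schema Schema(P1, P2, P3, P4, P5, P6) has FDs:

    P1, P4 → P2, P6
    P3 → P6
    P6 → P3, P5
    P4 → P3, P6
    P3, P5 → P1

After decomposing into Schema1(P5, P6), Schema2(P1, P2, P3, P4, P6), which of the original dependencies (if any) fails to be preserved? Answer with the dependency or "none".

P1, P4 → P2, P6 lies within Schema2.
P3 → P6 lies within Schema2.
P6 → P3, P5: restricted closure across fragments reaches P3, P5.
P4 → P3, P6 lies within Schema2.
P3, P5 → P1: restricted closure across fragments reaches P1.
Every dependency is enforceable on the fragments, so the decomposition is dependency-preserving.

none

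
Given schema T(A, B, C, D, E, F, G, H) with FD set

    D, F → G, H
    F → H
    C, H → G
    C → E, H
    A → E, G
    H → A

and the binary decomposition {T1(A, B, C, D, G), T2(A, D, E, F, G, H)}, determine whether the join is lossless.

Common attributes: T1 ∩ T2 = {A, D, G}.
Closure of {A, D, G}: A → E, G applies, adding E. So (A, D, G)⁺ = {A, D, E, G}.
The closure contains neither all of T1 = {A, B, C, D, G} nor all of T2 = {A, D, E, F, G, H}, so the common attributes are not a superkey of either fragment. The join is lossy.

No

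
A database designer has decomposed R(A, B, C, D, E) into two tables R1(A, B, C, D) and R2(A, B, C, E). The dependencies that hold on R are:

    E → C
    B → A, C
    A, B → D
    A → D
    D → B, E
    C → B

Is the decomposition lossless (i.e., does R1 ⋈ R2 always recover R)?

Common attributes: R1 ∩ R2 = {A, B, C}.
Closure of {A, B, C}: A, B → D applies, adding D; D → B, E applies, adding E. So (A, B, C)⁺ = {A, B, C, D, E}.
This closure contains every attribute of R1, so R1 ∩ R2 → R1. The join is lossless.

Yes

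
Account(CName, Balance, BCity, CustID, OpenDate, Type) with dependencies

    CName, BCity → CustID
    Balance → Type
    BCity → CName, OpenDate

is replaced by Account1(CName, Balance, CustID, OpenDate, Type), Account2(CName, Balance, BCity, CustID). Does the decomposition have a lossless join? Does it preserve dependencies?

Lossless test: (CName, Balance, CustID)⁺ = {CName, Balance, CustID, Type}, which is a superkey of neither fragment — lossy.
Dependency preservation: the restricted closure of {BCity} across the fragments never reaches {CName, OpenDate}, so BCity → CName, OpenDate cannot be enforced without a join — not preserved.

lossy and not dependency-preserving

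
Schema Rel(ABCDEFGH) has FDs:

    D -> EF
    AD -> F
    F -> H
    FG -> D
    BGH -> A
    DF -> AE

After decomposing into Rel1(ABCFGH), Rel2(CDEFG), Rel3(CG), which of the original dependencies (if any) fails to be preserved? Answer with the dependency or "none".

DF -> AE

Check DF → AE: no single fragment contains all of {ADEF}, and the restricted closure of {DF} across the fragments never reaches {AE}.
D → EF is preserved.
AD → F is preserved.
F → H is preserved.
FG → D is preserved.
BGH → A is preserved.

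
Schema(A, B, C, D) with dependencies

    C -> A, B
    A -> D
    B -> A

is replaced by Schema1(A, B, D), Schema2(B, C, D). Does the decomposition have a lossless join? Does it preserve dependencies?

Lossless test: (B, D)⁺ = {A, B, D}, which contains all of one fragment — lossless.
Dependency preservation: C → A, B is not contained in any single fragment, but the restricted closure of its left-hand side across the fragments still reaches the right-hand side; the remaining FDs each lie inside some fragment. All dependencies are preserved.

lossless and dependency-preserving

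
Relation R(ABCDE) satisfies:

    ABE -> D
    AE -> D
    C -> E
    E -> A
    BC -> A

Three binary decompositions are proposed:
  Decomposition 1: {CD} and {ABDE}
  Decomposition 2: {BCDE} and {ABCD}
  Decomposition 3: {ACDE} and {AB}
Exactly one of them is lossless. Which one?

Decomposition 2

Decomposition 1: common = {D}, closure = {D} → lossy.
Decomposition 2: common = {BCD}, closure = {ABCDE} → lossless.
Decomposition 3: common = {A}, closure = {A} → lossy.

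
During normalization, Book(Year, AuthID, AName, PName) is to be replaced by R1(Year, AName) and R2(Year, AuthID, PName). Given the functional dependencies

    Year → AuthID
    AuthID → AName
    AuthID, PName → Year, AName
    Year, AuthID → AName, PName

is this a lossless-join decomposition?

Yes

Common attributes: R1 ∩ R2 = {Year}.
Closure of {Year}: Year → AuthID applies, adding AuthID; AuthID → AName applies, adding AName; Year, AuthID → AName, PName applies, adding PName. So (Year)⁺ = {Year, AuthID, AName, PName}.
This closure contains every attribute of R1, so R1 ∩ R2 → R1. The join is lossless.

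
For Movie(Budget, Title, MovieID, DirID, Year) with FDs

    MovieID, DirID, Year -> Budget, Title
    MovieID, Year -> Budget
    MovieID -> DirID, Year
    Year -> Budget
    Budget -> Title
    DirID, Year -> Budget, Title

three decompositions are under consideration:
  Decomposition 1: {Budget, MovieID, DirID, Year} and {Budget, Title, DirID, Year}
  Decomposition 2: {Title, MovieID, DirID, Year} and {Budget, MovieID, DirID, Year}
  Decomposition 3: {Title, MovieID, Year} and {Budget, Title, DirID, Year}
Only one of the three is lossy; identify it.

Decomposition 1: common = {Budget, DirID, Year}, closure = {Budget, Title, DirID, Year} → lossless.
Decomposition 2: common = {MovieID, DirID, Year}, closure = {Budget, Title, MovieID, DirID, Year} → lossless.
Decomposition 3: common = {Title, Year}, closure = {Budget, Title, Year} → lossy.

Decomposition 3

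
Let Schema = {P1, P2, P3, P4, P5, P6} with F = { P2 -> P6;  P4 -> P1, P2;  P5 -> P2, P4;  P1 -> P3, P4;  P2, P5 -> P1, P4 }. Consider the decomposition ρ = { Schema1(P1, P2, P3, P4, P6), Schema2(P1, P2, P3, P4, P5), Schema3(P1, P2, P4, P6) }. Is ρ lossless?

Yes

Chase test. Columns are P1, P2, P3, P4, P5, P6; row i has aⱼ where attribute j ∈ Schemai, else bᵢⱼ.
Initial tableau (one row per fragment):
  row 1: a1 a2 a3 a4 b15 a6
  row 2: a1 a2 a3 a4 a5 b26
  row 3: a1 a2 b33 a4 b35 a6
Rows 1 and 2 agree on P2; apply P2→P6 and equate their P6 entries.
Rows 1 and 3 agree on P1; apply P1→P3, P4 and equate their P3, P4 entries.
Row 2 is now all distinguished symbols — the join is lossless.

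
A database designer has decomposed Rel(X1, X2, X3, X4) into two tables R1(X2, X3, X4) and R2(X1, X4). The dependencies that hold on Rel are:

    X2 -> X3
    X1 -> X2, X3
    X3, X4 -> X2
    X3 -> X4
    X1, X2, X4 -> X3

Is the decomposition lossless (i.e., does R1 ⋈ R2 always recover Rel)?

Common attributes: R1 ∩ R2 = {X4}.
No dependency enlarges {X4}, so (X4)⁺ = {X4}.
The closure contains neither all of R1 = {X2, X3, X4} nor all of R2 = {X1, X4}, so the common attributes are not a superkey of either fragment. The join is lossy.

No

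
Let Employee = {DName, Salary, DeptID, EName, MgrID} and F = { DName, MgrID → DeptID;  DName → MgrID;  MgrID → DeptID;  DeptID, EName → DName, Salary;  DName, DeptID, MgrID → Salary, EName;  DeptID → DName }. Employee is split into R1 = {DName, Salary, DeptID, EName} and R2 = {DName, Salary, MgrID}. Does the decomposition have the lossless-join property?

Yes

Common attributes: R1 ∩ R2 = {DName, Salary}.
Closure of {DName, Salary}: DName → MgrID applies, adding MgrID; MgrID → DeptID applies, adding DeptID; DName, DeptID, MgrID → Salary, EName applies, adding EName. So (DName, Salary)⁺ = {DName, Salary, DeptID, EName, MgrID}.
This closure contains every attribute of R1, so R1 ∩ R2 → R1. The join is lossless.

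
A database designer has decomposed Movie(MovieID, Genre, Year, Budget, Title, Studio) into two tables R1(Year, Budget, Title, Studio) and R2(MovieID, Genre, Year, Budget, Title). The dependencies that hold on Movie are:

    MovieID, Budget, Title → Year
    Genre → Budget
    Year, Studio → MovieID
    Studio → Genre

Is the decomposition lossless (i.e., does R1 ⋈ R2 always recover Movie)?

No

Common attributes: R1 ∩ R2 = {Year, Budget, Title}.
No dependency enlarges {Year, Budget, Title}, so (Year, Budget, Title)⁺ = {Year, Budget, Title}.
The closure contains neither all of R1 = {Year, Budget, Title, Studio} nor all of R2 = {MovieID, Genre, Year, Budget, Title}, so the common attributes are not a superkey of either fragment. The join is lossy.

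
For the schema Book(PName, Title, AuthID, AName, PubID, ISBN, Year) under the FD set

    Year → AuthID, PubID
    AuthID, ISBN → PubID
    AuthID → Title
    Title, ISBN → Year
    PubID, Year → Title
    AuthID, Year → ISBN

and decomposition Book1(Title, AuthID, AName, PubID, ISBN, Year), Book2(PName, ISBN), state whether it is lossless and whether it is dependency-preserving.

lossy but dependency-preserving

Lossless test: (ISBN)⁺ = {ISBN}, which is a superkey of neither fragment — lossy.
Dependency preservation: every FD's attributes lie within a single fragment, so each can be enforced locally — preserved.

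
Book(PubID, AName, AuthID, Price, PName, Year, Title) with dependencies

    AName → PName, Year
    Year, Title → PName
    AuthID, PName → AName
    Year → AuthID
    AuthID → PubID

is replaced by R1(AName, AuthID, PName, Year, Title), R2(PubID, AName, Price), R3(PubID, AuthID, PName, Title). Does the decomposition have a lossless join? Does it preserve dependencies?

lossy but dependency-preserving

Lossless test (chase): Rows 1 and 2 agree on AName; apply AName→PName, Year and equate their PName, Year entries. Rows 1 and 3 agree on AuthID, PName; apply AuthID, PName→AName and equate their AName entries. Rows 1 and 2 agree on Year; apply Year→AuthID and equate their AuthID entries. Rows 1 and 2 agree on AuthID; apply AuthID→PubID and equate their PubID entries. Rows 1 and 3 agree on AName; apply AName→PName, Year and equate their PName, Year entries. No row becomes fully distinguished — the join is lossy.
Dependency preservation: every FD's attributes lie within a single fragment, so each can be enforced locally — preserved.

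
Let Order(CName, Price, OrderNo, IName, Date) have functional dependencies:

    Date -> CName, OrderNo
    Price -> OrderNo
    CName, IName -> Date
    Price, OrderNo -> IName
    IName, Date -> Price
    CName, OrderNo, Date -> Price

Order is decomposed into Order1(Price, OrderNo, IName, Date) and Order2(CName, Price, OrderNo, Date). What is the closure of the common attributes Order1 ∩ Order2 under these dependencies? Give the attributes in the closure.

CName, Price, OrderNo, IName, Date

Order1 ∩ Order2 = {Price, OrderNo, Date}.
Date → CName, OrderNo applies, adding CName
Price, OrderNo → IName applies, adding IName
Closure: {CName, Price, OrderNo, IName, Date}.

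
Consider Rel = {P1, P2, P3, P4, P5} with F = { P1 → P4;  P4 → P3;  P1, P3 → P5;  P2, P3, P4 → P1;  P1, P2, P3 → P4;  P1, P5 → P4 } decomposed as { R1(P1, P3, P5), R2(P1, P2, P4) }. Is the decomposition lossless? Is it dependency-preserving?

Lossless test: (P1)⁺ = {P1, P3, P4, P5}, which contains all of one fragment — lossless.
Dependency preservation: the restricted closure of {P4} across the fragments never reaches {P3}, so P4 → P3 cannot be enforced without a join — not preserved.

lossless but not dependency-preserving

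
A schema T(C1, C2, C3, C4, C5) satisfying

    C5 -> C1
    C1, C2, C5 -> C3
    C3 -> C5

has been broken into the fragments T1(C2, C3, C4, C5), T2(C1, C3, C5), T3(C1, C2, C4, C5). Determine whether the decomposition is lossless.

Chase test. Columns are C1, C2, C3, C4, C5; row i has aⱼ where attribute j ∈ Ti, else bᵢⱼ.
Initial tableau (one row per fragment):
  row 1: b11 a2 a3 a4 a5
  row 2: a1 b22 a3 b24 a5
  row 3: a1 a2 b33 a4 a5
Rows 1 and 2 agree on C5; apply C5→C1 and equate their C1 entries.
Rows 1 and 3 agree on C1, C2, C5; apply C1, C2, C5→C3 and equate their C3 entries.
Row 1 is now all distinguished symbols — the join is lossless.

Yes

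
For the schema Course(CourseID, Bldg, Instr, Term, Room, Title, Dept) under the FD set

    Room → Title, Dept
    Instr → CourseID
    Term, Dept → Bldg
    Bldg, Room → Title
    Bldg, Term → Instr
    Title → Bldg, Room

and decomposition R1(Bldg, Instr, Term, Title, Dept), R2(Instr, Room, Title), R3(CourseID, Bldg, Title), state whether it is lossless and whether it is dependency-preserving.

Lossless test (chase): Rows 1 and 2 agree on Instr; apply Instr→CourseID and equate their CourseID entries. Rows 1 and 2 agree on Title; apply Title→Bldg, Room and equate their Bldg, Room entries. Rows 1 and 3 agree on Title; apply Title→Bldg, Room and equate their Bldg, Room entries. Rows 1 and 2 agree on Room; apply Room→Title, Dept and equate their Title, Dept entries. Rows 1 and 3 agree on Room; apply Room→Title, Dept and equate their Title, Dept entries. No row becomes fully distinguished — the join is lossy.
Dependency preservation: the restricted closure of {Instr} across the fragments never reaches {CourseID}, so Instr → CourseID cannot be enforced without a join — not preserved.

lossy and not dependency-preserving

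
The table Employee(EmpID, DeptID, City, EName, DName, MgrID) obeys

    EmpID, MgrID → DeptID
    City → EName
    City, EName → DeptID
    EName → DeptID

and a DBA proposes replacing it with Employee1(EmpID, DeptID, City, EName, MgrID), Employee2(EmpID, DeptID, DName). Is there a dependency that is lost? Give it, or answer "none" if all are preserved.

none

EmpID, MgrID → DeptID lies within Employee1.
City → EName lies within Employee1.
City, EName → DeptID lies within Employee1.
EName → DeptID lies within Employee1.
Every dependency is enforceable on the fragments, so the decomposition is dependency-preserving.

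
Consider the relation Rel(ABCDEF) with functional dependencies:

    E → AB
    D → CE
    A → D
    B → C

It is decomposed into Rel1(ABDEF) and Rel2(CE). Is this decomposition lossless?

Yes

Common attributes: Rel1 ∩ Rel2 = {E}.
Closure of {E}: E → AB applies, adding AB; A → D applies, adding D; B → C applies, adding C. So (E)⁺ = {ABCDE}.
This closure contains every attribute of Rel2, so Rel1 ∩ Rel2 → Rel2. The join is lossless.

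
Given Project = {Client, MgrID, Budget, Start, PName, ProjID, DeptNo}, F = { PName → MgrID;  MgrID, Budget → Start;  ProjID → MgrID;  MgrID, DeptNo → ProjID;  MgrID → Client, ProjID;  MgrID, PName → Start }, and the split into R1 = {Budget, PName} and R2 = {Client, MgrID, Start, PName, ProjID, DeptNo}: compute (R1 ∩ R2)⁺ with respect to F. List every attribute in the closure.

R1 ∩ R2 = {PName}.
PName → MgrID applies, adding MgrID
MgrID → Client, ProjID applies, adding Client, ProjID
MgrID, PName → Start applies, adding Start
Closure: {Client, MgrID, Start, PName, ProjID}.

Client, MgrID, Start, PName, ProjID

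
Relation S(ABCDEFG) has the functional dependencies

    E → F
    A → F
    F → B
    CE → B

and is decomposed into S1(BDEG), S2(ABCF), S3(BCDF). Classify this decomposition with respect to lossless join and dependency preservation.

lossy and not dependency-preserving

Lossless test (chase): applying each FD to every pair of rows produces no changes in the tableau, so no row becomes fully distinguished — the join is lossy.
Dependency preservation: the restricted closure of {E} across the fragments never reaches {F}, so E → F cannot be enforced without a join — not preserved.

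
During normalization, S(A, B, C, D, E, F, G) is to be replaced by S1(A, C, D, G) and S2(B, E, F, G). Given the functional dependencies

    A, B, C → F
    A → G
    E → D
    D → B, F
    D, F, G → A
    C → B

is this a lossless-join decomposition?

No

Common attributes: S1 ∩ S2 = {G}.
No dependency enlarges {G}, so (G)⁺ = {G}.
The closure contains neither all of S1 = {A, C, D, G} nor all of S2 = {B, E, F, G}, so the common attributes are not a superkey of either fragment. The join is lossy.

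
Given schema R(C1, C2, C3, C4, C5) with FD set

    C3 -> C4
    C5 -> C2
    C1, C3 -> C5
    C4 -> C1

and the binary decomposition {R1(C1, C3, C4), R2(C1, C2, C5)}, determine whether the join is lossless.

No

Common attributes: R1 ∩ R2 = {C1}.
No dependency enlarges {C1}, so (C1)⁺ = {C1}.
The closure contains neither all of R1 = {C1, C3, C4} nor all of R2 = {C1, C2, C5}, so the common attributes are not a superkey of either fragment. The join is lossy.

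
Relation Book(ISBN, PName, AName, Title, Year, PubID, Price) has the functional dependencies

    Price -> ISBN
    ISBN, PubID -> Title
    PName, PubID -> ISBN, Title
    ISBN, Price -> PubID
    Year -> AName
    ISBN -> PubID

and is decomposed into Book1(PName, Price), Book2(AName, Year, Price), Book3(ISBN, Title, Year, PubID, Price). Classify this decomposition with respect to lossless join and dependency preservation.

Lossless test (chase): Rows 1 and 2 agree on Price; apply Price→ISBN and equate their ISBN entries. Rows 1 and 3 agree on Price; apply Price→ISBN and equate their ISBN entries. Rows 1 and 2 agree on ISBN, Price; apply ISBN, Price→PubID and equate their PubID entries. Rows 1 and 3 agree on ISBN, Price; apply ISBN, Price→PubID and equate their PubID entries. Rows 2 and 3 agree on Year; apply Year→AName and equate their AName entries. Rows 1 and 2 agree on ISBN, PubID; apply ISBN, PubID→Title and equate their Title entries. Rows 1 and 3 agree on ISBN, PubID; apply ISBN, PubID→Title and equate their Title entries. No row becomes fully distinguished — the join is lossy.
Dependency preservation: the restricted closure of {PName, PubID} across the fragments never reaches {ISBN, Title}, so PName, PubID → ISBN, Title cannot be enforced without a join — not preserved.

lossy and not dependency-preserving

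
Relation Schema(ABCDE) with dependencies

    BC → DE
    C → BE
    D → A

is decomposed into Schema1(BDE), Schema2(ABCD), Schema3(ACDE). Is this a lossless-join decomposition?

Yes

Chase test. Columns are ABCDE; row i has aⱼ where attribute j ∈ Schemai, else bᵢⱼ.
Initial tableau (one row per fragment):
  row 1: b11 a2 b13 a4 a5
  row 2: a1 a2 a3 a4 b25
  row 3: a1 b32 a3 a4 a5
Rows 2 and 3 agree on C; apply C→BE and equate their BE entries.
Rows 1 and 2 agree on D; apply D→A and equate their A entries.
Row 2 is now all distinguished symbols — the join is lossless.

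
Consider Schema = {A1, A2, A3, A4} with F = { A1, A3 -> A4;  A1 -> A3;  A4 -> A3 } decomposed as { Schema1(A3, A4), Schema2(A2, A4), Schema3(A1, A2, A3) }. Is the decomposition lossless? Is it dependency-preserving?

lossy and not dependency-preserving

Lossless test (chase): Rows 1 and 2 agree on A4; apply A4→A3 and equate their A3 entries. No row becomes fully distinguished — the join is lossy.
Dependency preservation: the restricted closure of {A1, A3} across the fragments never reaches {A4}, so A1, A3 → A4 cannot be enforced without a join — not preserved.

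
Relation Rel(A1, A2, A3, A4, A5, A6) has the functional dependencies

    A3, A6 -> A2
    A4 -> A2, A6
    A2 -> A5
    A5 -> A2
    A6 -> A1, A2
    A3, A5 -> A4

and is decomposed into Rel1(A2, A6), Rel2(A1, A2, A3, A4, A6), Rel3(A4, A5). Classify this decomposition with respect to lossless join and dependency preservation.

lossless but not dependency-preserving

Lossless test (chase): Rows 2 and 3 agree on A4; apply A4→A2, A6 and equate their A2, A6 entries. Rows 1 and 2 agree on A2; apply A2→A5 and equate their A5 entries. Rows 1 and 3 agree on A2; apply A2→A5 and equate their A5 entries. Rows 1 and 2 agree on A6; apply A6→A1, A2 and equate their A1, A2 entries. Rows 1 and 3 agree on A6; apply A6→A1, A2 and equate their A1, A2 entries. Row 2 is now all distinguished symbols — the join is lossless.
Dependency preservation: the restricted closure of {A2} across the fragments never reaches {A5}, so A2 → A5 cannot be enforced without a join — not preserved.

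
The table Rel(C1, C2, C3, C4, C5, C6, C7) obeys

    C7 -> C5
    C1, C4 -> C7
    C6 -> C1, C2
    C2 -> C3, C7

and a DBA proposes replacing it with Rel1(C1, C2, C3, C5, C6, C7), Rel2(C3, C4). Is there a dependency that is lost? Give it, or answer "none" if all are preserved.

Check C1, C4 → C7: no single fragment contains all of {C1, C4, C7}, and the restricted closure of {C1, C4} across the fragments never reaches {C7}.
C7 → C5 is preserved.
C6 → C1, C2 is preserved.
C2 → C3, C7 is preserved.

C1, C4 -> C7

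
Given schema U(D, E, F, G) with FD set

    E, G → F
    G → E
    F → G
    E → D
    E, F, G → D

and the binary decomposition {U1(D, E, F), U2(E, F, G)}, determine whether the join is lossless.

Common attributes: U1 ∩ U2 = {E, F}.
Closure of {E, F}: F → G applies, adding G; E → D applies, adding D. So (E, F)⁺ = {D, E, F, G}.
This closure contains every attribute of U1, so U1 ∩ U2 → U1. The join is lossless.

Yes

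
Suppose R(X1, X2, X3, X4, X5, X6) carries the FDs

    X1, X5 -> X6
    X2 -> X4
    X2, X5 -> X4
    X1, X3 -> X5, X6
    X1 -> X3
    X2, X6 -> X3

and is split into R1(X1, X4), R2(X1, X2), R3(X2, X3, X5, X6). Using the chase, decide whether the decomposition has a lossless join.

Chase test. Columns are X1, X2, X3, X4, X5, X6; row i has aⱼ where attribute j ∈ Ri, else bᵢⱼ.
Initial tableau (one row per fragment):
  row 1: a1 b12 b13 a4 b15 b16
  row 2: a1 a2 b23 b24 b25 b26
  row 3: b31 a2 a3 b34 a5 a6
Rows 2 and 3 agree on X2; apply X2→X4 and equate their X4 entries.
Rows 1 and 2 agree on X1; apply X1→X3 and equate their X3 entries.
Rows 1 and 2 agree on X1, X3; apply X1, X3→X5, X6 and equate their X5, X6 entries.
No row becomes fully distinguished — the join is lossy.

No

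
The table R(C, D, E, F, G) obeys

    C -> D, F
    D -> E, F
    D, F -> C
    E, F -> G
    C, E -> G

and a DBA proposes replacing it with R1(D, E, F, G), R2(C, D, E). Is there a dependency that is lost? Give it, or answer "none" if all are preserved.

C → D, F: restricted closure across fragments reaches D, F.
D → E, F lies within R1.
D, F → C: restricted closure across fragments reaches C.
E, F → G lies within R1.
C, E → G: restricted closure across fragments reaches G.
Every dependency is enforceable on the fragments, so the decomposition is dependency-preserving.

none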